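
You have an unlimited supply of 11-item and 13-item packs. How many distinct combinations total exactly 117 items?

1

Need nonnegative integers with 11j + 13k = 117.
gcd(11, 13) = 1, and 11·(6) + 13·(-5) = 1.
So (j₀, k₀) = (702, -585); general j = 702 + 13t, k = -585 - 11t.
j ≥ 0 ⇒ t ≥ -54; k ≥ 0 ⇒ t ≤ -54. That's 1 value of t.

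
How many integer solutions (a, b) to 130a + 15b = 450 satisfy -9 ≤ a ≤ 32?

14

gcd(130, 15):
  130 = 8*15 + 10
  15 = 1*10 + 5
  10 = 2*5
so gcd(130, 15) = 5.
Back-substitute for Bézout coefficients:
  5 = 15 - 1*10
  ... = 130*(-1) + 15*(9)
Scale by 90: particular solution (-90, 810); reduce a mod 3: (0, 30).
General solution: a = 0 + 3t, b = 30 - 26t for integer t.
-9 ≤ 0 + 3t ≤ 32 gives t ∈ [-3, 10], which is 14 values.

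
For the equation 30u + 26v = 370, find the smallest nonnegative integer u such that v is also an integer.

8

gcd(30, 26):
  30 = 1*26 + 4
  26 = 6*4 + 2
  4 = 2*2
so gcd(30, 26) = 2.
2 divides 370, so solutions exist.
Back-substitute for Bézout coefficients:
  2 = 26 - 6*4
  ... = 30*(-6) + 26*(7)
Scale by 370/2 = 185: (u₀, v₀) = (-1110, 1295).
General solution: u = -1110 + 13t, v = 1295 - 15t for integer t.
u ≥ 0: smallest is -1110 mod 13 = 8 (at t = 86), with v = 5.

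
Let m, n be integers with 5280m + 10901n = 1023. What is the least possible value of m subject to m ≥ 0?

985

gcd(10901, 5280):
  10901 = 2·5280 + 341
  5280 = 15·341 + 165
  341 = 2·165 + 11
  165 = 15·11
so gcd(10901, 5280) = 11.
11 divides 1023, so solutions exist.
Back-substitute for Bézout coefficients:
  11 = 341 - 2·165
  ... = 5280·(-64) + 10901·(31)
Scale by 1023/11 = 93: (m₀, n₀) = (-5952, 2883).
General solution: m = -5952 + 991t, n = 2883 - 480t for integer t.
m ≥ 0: smallest is -5952 mod 991 = 985 (at t = 7), with n = -477.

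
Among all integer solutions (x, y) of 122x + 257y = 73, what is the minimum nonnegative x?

gcd(257, 122):
  257 = 2×122 + 13
  122 = 9×13 + 5
  13 = 2×5 + 3
  5 = 1×3 + 2
  3 = 1×2 + 1
  2 = 2×1
so gcd(257, 122) = 1.
1 divides 73, so solutions exist.
Back-substitute for Bézout coefficients:
  1 = 3 - 1×2
  ... = 122×(-99) + 257×(47)
Scale by 73/1 = 73: (x₀, y₀) = (-7227, 3431).
General solution: x = -7227 + 257t, y = 3431 - 122t for integer t.
x ≥ 0: smallest is -7227 mod 257 = 226 (at t = 29), with y = -107.

226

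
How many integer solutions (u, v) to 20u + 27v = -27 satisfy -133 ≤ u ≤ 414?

gcd(27, 20):
  27 = 1×20 + 7
  20 = 2×7 + 6
  7 = 1×6 + 1
  6 = 6×1
so gcd(27, 20) = 1.
Back-substitute for Bézout coefficients:
  1 = 7 - 1×6
  ... = 20×(-4) + 27×(3)
Scale by -27: particular solution (108, -81); reduce u mod 27: (0, -1).
General solution: u = 0 + 27t, v = -1 - 20t for integer t.
-133 ≤ 0 + 27t ≤ 414 gives t ∈ [-4, 15], which is 20 values.

20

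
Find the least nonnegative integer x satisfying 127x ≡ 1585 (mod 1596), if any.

955

gcd(1596, 127):
  1596 = 12×127 + 72
  127 = 1×72 + 55
  72 = 1×55 + 17
  55 = 3×17 + 4
  17 = 4×4 + 1
  4 = 4×1
so gcd(1596, 127) = 1.
1 divides 1585, so solutions exist.
Back-substitute for Bézout coefficients:
  1 = 17 - 4×4
  ... = 127×(-377) + 1596×(30)
So 127×(-377) ≡ 1 (mod 1596); multiply by 1585: x ≡ -597545 (mod 1596).
Smallest nonnegative: x = -597545 mod 1596 = 955.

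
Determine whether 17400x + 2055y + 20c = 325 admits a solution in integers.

yes

gcd(17400, 2055) = 15  (17400 = 8*2055 + 960, 2055 = 2*960 + 135, 960 = 7*135 + 15, 135 = 9*15).
gcd(15, 20) = 5.
5 divides 325, so integer solutions exist.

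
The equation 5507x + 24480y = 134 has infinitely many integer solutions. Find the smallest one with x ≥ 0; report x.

gcd(24480, 5507) = 1  (24480 = 4*5507 + 2452, 5507 = 2*2452 + 603, 2452 = 4*603 + 40, 603 = 15*40 + 3, 40 = 13*3 + 1, 3 = 3*1).
1 divides 134, so solutions exist.
Back-substituting, 5507*(-7957) + 24480*(1790) = 1.
Scale by 134/1 = 134: (x₀, y₀) = (-1066238, 239860).
General solution: x = -1066238 + 24480t, y = 239860 - 5507t for integer t.
x ≥ 0: smallest is -1066238 mod 24480 = 10882 (at t = 44), with y = -2448.

10882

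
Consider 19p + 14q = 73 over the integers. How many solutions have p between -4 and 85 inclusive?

6

gcd(19, 14):
  19 = 1*14 + 5
  14 = 2*5 + 4
  5 = 1*4 + 1
  4 = 4*1
so gcd(19, 14) = 1.
Back-substitute for Bézout coefficients:
  1 = 5 - 1*4
  ... = 19*(3) + 14*(-4)
Scale by 73: particular solution (219, -292); reduce p mod 14: (9, -7).
General solution: p = 9 + 14t, q = -7 - 19t for integer t.
-4 ≤ 9 + 14t ≤ 85 gives t ∈ [0, 5], which is 6 values.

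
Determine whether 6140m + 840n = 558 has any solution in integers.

no

gcd(6140, 840):
  6140 = 7*840 + 260
  840 = 3*260 + 60
  260 = 4*60 + 20
  60 = 3*20
so gcd(6140, 840) = 20.
20 does not divide 558 (remainder 18), so no integer solutions.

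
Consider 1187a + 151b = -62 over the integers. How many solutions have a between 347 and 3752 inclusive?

23

gcd(1187, 151):
  1187 = 7×151 + 130
  151 = 1×130 + 21
  130 = 6×21 + 4
  21 = 5×4 + 1
  4 = 4×1
so gcd(1187, 151) = 1.
Back-substitute for Bézout coefficients:
  1 = 21 - 5×4
  ... = 1187×(-36) + 151×(283)
Scale by -62: particular solution (2232, -17546); reduce a mod 151: (118, -928).
General solution: a = 118 + 151t, b = -928 - 1187t for integer t.
347 ≤ 118 + 151t ≤ 3752 gives t ∈ [2, 24], which is 23 values.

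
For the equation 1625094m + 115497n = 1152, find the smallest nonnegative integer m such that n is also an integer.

3180

gcd(1625094, 115497) = 9  (1625094 = 14·115497 + 8136, 115497 = 14·8136 + 1593, 8136 = 5·1593 + 171, 1593 = 9·171 + 54, 171 = 3·54 + 9, 54 = 6·9).
9 divides 1152, so solutions exist.
Back-substituting, 1625094·(2030) + 115497·(-28563) = 9.
Scale by 1152/9 = 128: (m₀, n₀) = (259840, -3656064).
General solution: m = 259840 + 12833t, n = -3656064 - 180566t for integer t.
m ≥ 0: smallest is 259840 mod 12833 = 3180 (at t = -20), with n = -44744.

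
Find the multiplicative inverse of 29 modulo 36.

5

gcd(36, 29) = 1.
By Bézout, 29×(5) + 36×(-4) = 1.
So 29×5 ≡ 1 (mod 36), and 5 mod 36 = 5.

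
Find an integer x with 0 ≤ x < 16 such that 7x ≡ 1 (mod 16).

7

gcd(16, 7):
  16 = 2×7 + 2
  7 = 3×2 + 1
  2 = 2×1
so gcd(16, 7) = 1.
Back-substitute for Bézout coefficients:
  1 = 7 - 3×2
  ... = 7×(7) + 16×(-3)
So 7×7 ≡ 1 (mod 16), and 7 mod 16 = 7.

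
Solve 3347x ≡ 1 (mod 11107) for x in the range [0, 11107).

10138

gcd(11107, 3347):
  11107 = 3*3347 + 1066
  3347 = 3*1066 + 149
  1066 = 7*149 + 23
  149 = 6*23 + 11
  23 = 2*11 + 1
  11 = 11*1
so gcd(11107, 3347) = 1.
Back-substitute for Bézout coefficients:
  1 = 23 - 2*11
  ... = 3347*(-969) + 11107*(292)
So 3347*-969 ≡ 1 (mod 11107), and -969 mod 11107 = 10138.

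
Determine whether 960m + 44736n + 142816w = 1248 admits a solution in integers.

gcd(44736, 960) = 192.
gcd(192, 142816) = 32.
32 divides 1248, so integer solutions exist.

yes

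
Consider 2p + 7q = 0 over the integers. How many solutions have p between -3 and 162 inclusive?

gcd(7, 2):
  7 = 3×2 + 1
  2 = 2×1
so gcd(7, 2) = 1.
Back-substitute for Bézout coefficients:
  1 = 7 - 3×2
  ... = 2×(-3) + 7×(1)
Scale by 0: particular solution (0, 0); reduce p mod 7: (0, 0).
General solution: p = 0 + 7t, q = 0 - 2t for integer t.
-3 ≤ 0 + 7t ≤ 162 gives t ∈ [0, 23], which is 24 values.

24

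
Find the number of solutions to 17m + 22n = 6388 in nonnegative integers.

gcd(22, 17):
  22 = 1*17 + 5
  17 = 3*5 + 2
  5 = 2*2 + 1
  2 = 2*1
so gcd(22, 17) = 1.
Back-substitute for Bézout coefficients:
  1 = 5 - 2*2
  ... = 17*(-9) + 22*(7)
Scale by 6388: one solution is (-57492, 44716). Reduce m mod 22: (16, 278).
General: m = 16 + 22t, n = 278 - 17t.
m ≥ 0 ⇒ t ≥ 0; n ≥ 0 ⇒ t ≤ 16. So t ∈ [0, 16]: 17 solutions.

17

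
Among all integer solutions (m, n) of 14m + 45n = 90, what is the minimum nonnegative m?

gcd(45, 14):
  45 = 3×14 + 3
  14 = 4×3 + 2
  3 = 1×2 + 1
  2 = 2×1
so gcd(45, 14) = 1.
1 divides 90, so solutions exist.
Back-substitute for Bézout coefficients:
  1 = 3 - 1×2
  ... = 14×(-16) + 45×(5)
Scale by 90/1 = 90: (m₀, n₀) = (-1440, 450).
General solution: m = -1440 + 45t, n = 450 - 14t for integer t.
m ≥ 0: smallest is -1440 mod 45 = 0 (at t = 32), with n = 2.

0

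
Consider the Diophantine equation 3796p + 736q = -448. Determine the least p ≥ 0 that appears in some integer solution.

104

gcd(3796, 736) = 4.
4 divides -448, so solutions exist.
By Bézout, 3796×(-19) + 736×(98) = 4.
Scale by -448/4 = -112: (p₀, q₀) = (2128, -10976).
General solution: p = 2128 + 184t, q = -10976 - 949t for integer t.
p ≥ 0: smallest is 2128 mod 184 = 104 (at t = -11), with q = -537.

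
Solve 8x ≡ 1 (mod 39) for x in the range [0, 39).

5

gcd(39, 8) = 1  (39 = 4×8 + 7, 8 = 1×7 + 1, 7 = 7×1).
Back-substituting, 8×(5) + 39×(-1) = 1.
So 8×5 ≡ 1 (mod 39), and 5 mod 39 = 5.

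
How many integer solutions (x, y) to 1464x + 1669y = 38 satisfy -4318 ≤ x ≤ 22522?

16

gcd(1669, 1464) = 1.
By Bézout, 1464*(806) + 1669*(-707) = 1.
Particular solution: (586, -514).
General solution: x = 586 + 1669t, y = -514 - 1464t for integer t.
-4318 ≤ 586 + 1669t ≤ 22522 gives t ∈ [-2, 13], which is 16 values.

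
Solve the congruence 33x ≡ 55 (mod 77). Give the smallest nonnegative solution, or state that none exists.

gcd(77, 33) = 11.
11 divides 55, so solutions exist.
By Bézout, 33×(-2) + 77×(1) = 11.
So 33×(-2) ≡ 11 (mod 77); multiply by 5: x ≡ -10 (mod 7).
Smallest nonnegative: x = -10 mod 7 = 4.

4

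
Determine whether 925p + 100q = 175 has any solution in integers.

yes

gcd(925, 100) = 25  (925 = 9·100 + 25, 100 = 4·25).
25 divides 175, so integer solutions exist.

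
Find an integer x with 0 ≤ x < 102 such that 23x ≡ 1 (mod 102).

71

gcd(102, 23) = 1  (102 = 4×23 + 10, 23 = 2×10 + 3, 10 = 3×3 + 1, 3 = 3×1).
Back-substituting, 23×(-31) + 102×(7) = 1.
So 23×-31 ≡ 1 (mod 102), and -31 mod 102 = 71.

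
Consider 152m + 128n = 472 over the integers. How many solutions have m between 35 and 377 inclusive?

gcd(152, 128) = 8  (152 = 1*128 + 24, 128 = 5*24 + 8, 24 = 3*8).
Back-substituting, 152*(-5) + 128*(6) = 8.
Scale by 59: particular solution (-295, 354); reduce m mod 16: (9, -7).
General solution: m = 9 + 16t, n = -7 - 19t for integer t.
35 ≤ 9 + 16t ≤ 377 gives t ∈ [2, 23], which is 22 values.

22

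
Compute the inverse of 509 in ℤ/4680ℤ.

4349

gcd(4680, 509):
  4680 = 9*509 + 99
  509 = 5*99 + 14
  99 = 7*14 + 1
  14 = 14*1
so gcd(4680, 509) = 1.
Back-substitute for Bézout coefficients:
  1 = 99 - 7*14
  ... = 509*(-331) + 4680*(36)
So 509*-331 ≡ 1 (mod 4680), and -331 mod 4680 = 4349.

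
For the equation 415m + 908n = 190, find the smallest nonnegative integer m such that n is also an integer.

810

gcd(908, 415):
  908 = 2·415 + 78
  415 = 5·78 + 25
  78 = 3·25 + 3
  25 = 8·3 + 1
  3 = 3·1
so gcd(908, 415) = 1.
1 divides 190, so solutions exist.
Back-substitute for Bézout coefficients:
  1 = 25 - 8·3
  ... = 415·(291) + 908·(-133)
Scale by 190/1 = 190: (m₀, n₀) = (55290, -25270).
General solution: m = 55290 + 908t, n = -25270 - 415t for integer t.
m ≥ 0: smallest is 55290 mod 908 = 810 (at t = -60), with n = -370.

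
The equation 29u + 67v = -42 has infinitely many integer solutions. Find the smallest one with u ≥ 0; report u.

54

gcd(67, 29):
  67 = 2*29 + 9
  29 = 3*9 + 2
  9 = 4*2 + 1
  2 = 2*1
so gcd(67, 29) = 1.
1 divides -42, so solutions exist.
Back-substitute for Bézout coefficients:
  1 = 9 - 4*2
  ... = 29*(-30) + 67*(13)
Scale by -42/1 = -42: (u₀, v₀) = (1260, -546).
General solution: u = 1260 + 67t, v = -546 - 29t for integer t.
u ≥ 0: smallest is 1260 mod 67 = 54 (at t = -18), with v = -24.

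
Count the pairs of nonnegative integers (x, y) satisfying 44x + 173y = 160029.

gcd(173, 44):
  173 = 3*44 + 41
  44 = 1*41 + 3
  41 = 13*3 + 2
  3 = 1*2 + 1
  2 = 2*1
so gcd(173, 44) = 1.
Back-substitute for Bézout coefficients:
  1 = 3 - 1*2
  ... = 44*(59) + 173*(-15)
Scale by 160029: one solution is (9441711, -2400435). Reduce x mod 173: (63, 909).
General: x = 63 + 173t, y = 909 - 44t.
x ≥ 0 ⇒ t ≥ 0; y ≥ 0 ⇒ t ≤ 20. So t ∈ [0, 20]: 21 solutions.

21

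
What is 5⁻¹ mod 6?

5

gcd(6, 5) = 1  (6 = 1·5 + 1, 5 = 5·1).
Back-substituting, 5·(-1) + 6·(1) = 1.
So 5·-1 ≡ 1 (mod 6), and -1 mod 6 = 5.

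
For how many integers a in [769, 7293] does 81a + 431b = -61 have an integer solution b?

gcd(431, 81) = 1.
By Bézout, 81·(149) + 431·(-28) = 1.
Particular solution: (393, -74).
General solution: a = 393 + 431t, b = -74 - 81t for integer t.
769 ≤ 393 + 431t ≤ 7293 gives t ∈ [1, 16], which is 16 values.

16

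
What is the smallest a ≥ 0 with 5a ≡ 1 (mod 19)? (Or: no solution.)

4

gcd(19, 5) = 1  (19 = 3×5 + 4, 5 = 1×4 + 1, 4 = 4×1).
1 divides 1, so solutions exist.
Back-substituting, 5×(4) + 19×(-1) = 1.
So 5×(4) ≡ 1 (mod 19); multiply by 1: a ≡ 4 (mod 19).
Smallest nonnegative: a = 4 mod 19 = 4.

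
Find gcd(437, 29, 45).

gcd(437, 29):
  437 = 15*29 + 2
  29 = 14*2 + 1
  2 = 2*1
so gcd(437, 29) = 1.
gcd(1, 45) = 1.

1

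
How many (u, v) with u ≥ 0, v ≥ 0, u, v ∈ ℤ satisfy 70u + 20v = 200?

gcd(70, 20) = 10.
By Bézout, 70×(1) + 20×(-3) = 10.
One solution: (0, 10).
General: u = 0 + 2t, v = 10 - 7t.
u ≥ 0 ⇒ t ≥ 0; v ≥ 0 ⇒ t ≤ 1. So t ∈ [0, 1]: 2 solutions.

2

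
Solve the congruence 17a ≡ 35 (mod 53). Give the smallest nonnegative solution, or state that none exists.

gcd(53, 17):
  53 = 3×17 + 2
  17 = 8×2 + 1
  2 = 2×1
so gcd(53, 17) = 1.
1 divides 35, so solutions exist.
Back-substitute for Bézout coefficients:
  1 = 17 - 8×2
  ... = 17×(25) + 53×(-8)
So 17×(25) ≡ 1 (mod 53); multiply by 35: a ≡ 875 (mod 53).
Smallest nonnegative: a = 875 mod 53 = 27.

27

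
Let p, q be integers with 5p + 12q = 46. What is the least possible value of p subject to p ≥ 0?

2

gcd(12, 5):
  12 = 2×5 + 2
  5 = 2×2 + 1
  2 = 2×1
so gcd(12, 5) = 1.
1 divides 46, so solutions exist.
Back-substitute for Bézout coefficients:
  1 = 5 - 2×2
  ... = 5×(5) + 12×(-2)
Scale by 46/1 = 46: (p₀, q₀) = (230, -92).
General solution: p = 230 + 12t, q = -92 - 5t for integer t.
p ≥ 0: smallest is 230 mod 12 = 2 (at t = -19), with q = 3.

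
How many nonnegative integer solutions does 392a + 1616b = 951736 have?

gcd(1616, 392):
  1616 = 4×392 + 48
  392 = 8×48 + 8
  48 = 6×8
so gcd(1616, 392) = 8.
Back-substitute for Bézout coefficients:
  8 = 392 - 8×48
  ... = 392×(33) + 1616×(-8)
Scale by 118967: one solution is (3925911, -951736). Reduce a mod 202: (41, 579).
General: a = 41 + 202t, b = 579 - 49t.
a ≥ 0 ⇒ t ≥ 0; b ≥ 0 ⇒ t ≤ 11. So t ∈ [0, 11]: 12 solutions.

12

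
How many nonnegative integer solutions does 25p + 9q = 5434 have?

25

gcd(25, 9) = 1  (25 = 2*9 + 7, 9 = 1*7 + 2, 7 = 3*2 + 1, 2 = 2*1).
Back-substituting, 25*(4) + 9*(-11) = 1.
Scale by 5434: one solution is (21736, -59774). Reduce p mod 9: (1, 601).
General: p = 1 + 9t, q = 601 - 25t.
p ≥ 0 ⇒ t ≥ 0; q ≥ 0 ⇒ t ≤ 24. So t ∈ [0, 24]: 25 solutions.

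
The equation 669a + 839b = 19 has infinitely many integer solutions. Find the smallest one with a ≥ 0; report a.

449

gcd(839, 669) = 1  (839 = 1·669 + 170, 669 = 3·170 + 159, 170 = 1·159 + 11, 159 = 14·11 + 5, 11 = 2·5 + 1, 5 = 5·1).
1 divides 19, so solutions exist.
Back-substituting, 669·(-153) + 839·(122) = 1.
Scale by 19/1 = 19: (a₀, b₀) = (-2907, 2318).
General solution: a = -2907 + 839t, b = 2318 - 669t for integer t.
a ≥ 0: smallest is -2907 mod 839 = 449 (at t = 4), with b = -358.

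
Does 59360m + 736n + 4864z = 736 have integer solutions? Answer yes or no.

gcd(59360, 736):
  59360 = 80·736 + 480
  736 = 1·480 + 256
  480 = 1·256 + 224
  256 = 1·224 + 32
  224 = 7·32
so gcd(59360, 736) = 32.
gcd(32, 4864) = 32.
32 divides 736, so integer solutions exist.

yes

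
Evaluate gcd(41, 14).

gcd(41, 14) = 1  (41 = 2*14 + 13, 14 = 1*13 + 1, 13 = 13*1).

1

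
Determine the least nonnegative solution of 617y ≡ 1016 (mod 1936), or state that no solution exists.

gcd(1936, 617) = 1.
1 divides 1016, so solutions exist.
By Bézout, 617×(-615) + 1936×(196) = 1.
So 617×(-615) ≡ 1 (mod 1936); multiply by 1016: y ≡ -624840 (mod 1936).
Smallest nonnegative: y = -624840 mod 1936 = 488.

488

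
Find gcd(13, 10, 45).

1

gcd(13, 10):
  13 = 1×10 + 3
  10 = 3×3 + 1
  3 = 3×1
so gcd(13, 10) = 1.
gcd(1, 45) = 1.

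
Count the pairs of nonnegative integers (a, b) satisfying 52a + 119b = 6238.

gcd(119, 52) = 1  (119 = 2·52 + 15, 52 = 3·15 + 7, 15 = 2·7 + 1, 7 = 7·1).
Back-substituting, 52·(-16) + 119·(7) = 1.
Scale by 6238: one solution is (-99808, 43666). Reduce a mod 119: (33, 38).
General: a = 33 + 119t, b = 38 - 52t.
a ≥ 0 ⇒ t ≥ 0; b ≥ 0 ⇒ t ≤ 0. So t ∈ [0, 0]: 1 solution.

1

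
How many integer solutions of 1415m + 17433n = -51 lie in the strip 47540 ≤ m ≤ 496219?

gcd(17433, 1415) = 1.
By Bézout, 1415*(3425) + 17433*(-278) = 1.
Particular solution: (17088, -1387).
General solution: m = 17088 + 17433t, n = -1387 - 1415t for integer t.
47540 ≤ 17088 + 17433t ≤ 496219 gives t ∈ [2, 27], which is 26 values.

26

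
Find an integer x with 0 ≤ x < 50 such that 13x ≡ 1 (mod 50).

gcd(50, 13) = 1.
By Bézout, 13×(-23) + 50×(6) = 1.
So 13×-23 ≡ 1 (mod 50), and -23 mod 50 = 27.

27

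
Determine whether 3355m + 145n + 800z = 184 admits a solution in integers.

no

gcd(3355, 145) = 5  (3355 = 23*145 + 20, 145 = 7*20 + 5, 20 = 4*5).
gcd(5, 800) = 5.
5 does not divide 184 (remainder 4), so no integer solutions.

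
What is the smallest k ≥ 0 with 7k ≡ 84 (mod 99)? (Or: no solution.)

12

gcd(99, 7) = 1.
1 divides 84, so solutions exist.
By Bézout, 7×(-14) + 99×(1) = 1.
So 7×(-14) ≡ 1 (mod 99); multiply by 84: k ≡ -1176 (mod 99).
Smallest nonnegative: k = -1176 mod 99 = 12.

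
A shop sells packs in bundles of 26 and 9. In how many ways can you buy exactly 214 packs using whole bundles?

1

Need nonnegative integers with 26j + 9k = 214.
gcd(26, 9) = 1, and 26·(-1) + 9·(3) = 1.
So (j₀, k₀) = (-214, 642); general j = -214 + 9t, k = 642 - 26t.
j ≥ 0 ⇒ t ≥ 24; k ≥ 0 ⇒ t ≤ 24. That's 1 value of t.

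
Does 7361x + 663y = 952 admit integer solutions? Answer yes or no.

yes

gcd(7361, 663) = 17  (7361 = 11×663 + 68, 663 = 9×68 + 51, 68 = 1×51 + 17, 51 = 3×17).
17 divides 952, so integer solutions exist.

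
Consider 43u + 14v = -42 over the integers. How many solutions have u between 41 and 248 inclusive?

15

gcd(43, 14) = 1.
By Bézout, 43×(1) + 14×(-3) = 1.
Particular solution: (0, -3).
General solution: u = 0 + 14t, v = -3 - 43t for integer t.
41 ≤ 0 + 14t ≤ 248 gives t ∈ [3, 17], which is 15 values.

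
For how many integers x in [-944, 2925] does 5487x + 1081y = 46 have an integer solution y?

gcd(5487, 1081) = 1  (5487 = 5×1081 + 82, 1081 = 13×82 + 15, 82 = 5×15 + 7, 15 = 2×7 + 1, 7 = 7×1).
Back-substituting, 5487×(-145) + 1081×(736) = 1.
Scale by 46: particular solution (-6670, 33856); reduce x mod 1081: (897, -4553).
General solution: x = 897 + 1081t, y = -4553 - 5487t for integer t.
-944 ≤ 897 + 1081t ≤ 2925 gives t ∈ [-1, 1], which is 3 values.

3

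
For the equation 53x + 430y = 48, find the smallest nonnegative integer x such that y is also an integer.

gcd(430, 53) = 1  (430 = 8*53 + 6, 53 = 8*6 + 5, 6 = 1*5 + 1, 5 = 5*1).
1 divides 48, so solutions exist.
Back-substituting, 53*(-73) + 430*(9) = 1.
Scale by 48/1 = 48: (x₀, y₀) = (-3504, 432).
General solution: x = -3504 + 430t, y = 432 - 53t for integer t.
x ≥ 0: smallest is -3504 mod 430 = 366 (at t = 9), with y = -45.

366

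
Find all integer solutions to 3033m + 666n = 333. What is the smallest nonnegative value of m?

gcd(3033, 666) = 9  (3033 = 4·666 + 369, 666 = 1·369 + 297, 369 = 1·297 + 72, 297 = 4·72 + 9, 72 = 8·9).
9 divides 333, so solutions exist.
Back-substituting, 3033·(-9) + 666·(41) = 9.
Scale by 333/9 = 37: (m₀, n₀) = (-333, 1517).
General solution: m = -333 + 74t, n = 1517 - 337t for integer t.
m ≥ 0: smallest is -333 mod 74 = 37 (at t = 5), with n = -168.

37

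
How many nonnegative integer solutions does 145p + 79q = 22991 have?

gcd(145, 79) = 1.
By Bézout, 145·(6) + 79·(-11) = 1.
One solution: (12, 269).
General: p = 12 + 79t, q = 269 - 145t.
p ≥ 0 ⇒ t ≥ 0; q ≥ 0 ⇒ t ≤ 1. So t ∈ [0, 1]: 2 solutions.

2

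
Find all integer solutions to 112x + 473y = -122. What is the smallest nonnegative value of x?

379

gcd(473, 112) = 1  (473 = 4*112 + 25, 112 = 4*25 + 12, 25 = 2*12 + 1, 12 = 12*1).
1 divides -122, so solutions exist.
Back-substituting, 112*(-38) + 473*(9) = 1.
Scale by -122/1 = -122: (x₀, y₀) = (4636, -1098).
General solution: x = 4636 + 473t, y = -1098 - 112t for integer t.
x ≥ 0: smallest is 4636 mod 473 = 379 (at t = -9), with y = -90.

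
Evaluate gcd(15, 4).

1

gcd(15, 4):
  15 = 3·4 + 3
  4 = 1·3 + 1
  3 = 3·1
so gcd(15, 4) = 1.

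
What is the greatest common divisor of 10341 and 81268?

gcd(81268, 10341):
  81268 = 7×10341 + 8881
  10341 = 1×8881 + 1460
  8881 = 6×1460 + 121
  1460 = 12×121 + 8
  121 = 15×8 + 1
  8 = 8×1
so gcd(81268, 10341) = 1.

1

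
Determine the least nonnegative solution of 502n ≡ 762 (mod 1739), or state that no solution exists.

gcd(1739, 502) = 1  (1739 = 3·502 + 233, 502 = 2·233 + 36, 233 = 6·36 + 17, 36 = 2·17 + 2, 17 = 8·2 + 1, 2 = 2·1).
1 divides 762, so solutions exist.
Back-substituting, 502·(-821) + 1739·(237) = 1.
So 502·(-821) ≡ 1 (mod 1739); multiply by 762: n ≡ -625602 (mod 1739).
Smallest nonnegative: n = -625602 mod 1739 = 438.

438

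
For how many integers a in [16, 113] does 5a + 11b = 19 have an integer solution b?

9

gcd(11, 5) = 1  (11 = 2×5 + 1, 5 = 5×1).
Back-substituting, 5×(-2) + 11×(1) = 1.
Scale by 19: particular solution (-38, 19); reduce a mod 11: (6, -1).
General solution: a = 6 + 11t, b = -1 - 5t for integer t.
16 ≤ 6 + 11t ≤ 113 gives t ∈ [1, 9], which is 9 values.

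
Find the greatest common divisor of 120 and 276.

12

gcd(276, 120) = 12  (276 = 2*120 + 36, 120 = 3*36 + 12, 36 = 3*12).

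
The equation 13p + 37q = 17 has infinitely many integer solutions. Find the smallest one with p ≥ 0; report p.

7

gcd(37, 13) = 1  (37 = 2×13 + 11, 13 = 1×11 + 2, 11 = 5×2 + 1, 2 = 2×1).
1 divides 17, so solutions exist.
Back-substituting, 13×(-17) + 37×(6) = 1.
Scale by 17/1 = 17: (p₀, q₀) = (-289, 102).
General solution: p = -289 + 37t, q = 102 - 13t for integer t.
p ≥ 0: smallest is -289 mod 37 = 7 (at t = 8), with q = -2.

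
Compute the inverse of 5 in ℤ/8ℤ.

gcd(8, 5) = 1.
By Bézout, 5×(-3) + 8×(2) = 1.
So 5×-3 ≡ 1 (mod 8), and -3 mod 8 = 5.

5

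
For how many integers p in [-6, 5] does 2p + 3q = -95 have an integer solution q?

4

gcd(3, 2) = 1.
By Bézout, 2×(-1) + 3×(1) = 1.
Particular solution: (2, -33).
General solution: p = 2 + 3t, q = -33 - 2t for integer t.
-6 ≤ 2 + 3t ≤ 5 gives t ∈ [-2, 1], which is 4 values.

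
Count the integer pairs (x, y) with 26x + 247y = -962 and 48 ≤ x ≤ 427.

gcd(247, 26) = 13.
By Bézout, 26*(-9) + 247*(1) = 13.
Particular solution: (1, -4).
General solution: x = 1 + 19t, y = -4 - 2t for integer t.
48 ≤ 1 + 19t ≤ 427 gives t ∈ [3, 22], which is 20 values.

20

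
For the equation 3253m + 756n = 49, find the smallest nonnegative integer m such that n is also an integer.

469

gcd(3253, 756) = 1.
1 divides 49, so solutions exist.
By Bézout, 3253×(241) + 756×(-1037) = 1.
Scale by 49/1 = 49: (m₀, n₀) = (11809, -50813).
General solution: m = 11809 + 756t, n = -50813 - 3253t for integer t.
m ≥ 0: smallest is 11809 mod 756 = 469 (at t = -15), with n = -2018.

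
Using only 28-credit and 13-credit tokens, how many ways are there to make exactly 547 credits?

1

Need nonnegative integers with 28j + 13k = 547.
gcd(28, 13) = 1, and 28·(-6) + 13·(13) = 1.
So (j₀, k₀) = (-3282, 7111); general j = -3282 + 13t, k = 7111 - 28t.
j ≥ 0 ⇒ t ≥ 253; k ≥ 0 ⇒ t ≤ 253. That's 1 value of t.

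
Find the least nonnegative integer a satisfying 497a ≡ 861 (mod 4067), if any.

gcd(4067, 497):
  4067 = 8×497 + 91
  497 = 5×91 + 42
  91 = 2×42 + 7
  42 = 6×7
so gcd(4067, 497) = 7.
7 divides 861, so solutions exist.
Back-substitute for Bézout coefficients:
  7 = 91 - 2×42
  ... = 497×(-90) + 4067×(11)
So 497×(-90) ≡ 7 (mod 4067); multiply by 123: a ≡ -11070 (mod 581).
Smallest nonnegative: a = -11070 mod 581 = 550.

550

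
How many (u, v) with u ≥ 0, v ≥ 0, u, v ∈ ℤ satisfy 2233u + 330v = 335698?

gcd(2233, 330) = 11  (2233 = 6·330 + 253, 330 = 1·253 + 77, 253 = 3·77 + 22, 77 = 3·22 + 11, 22 = 2·11).
Back-substituting, 2233·(-13) + 330·(88) = 11.
Scale by 30518: one solution is (-396734, 2685584). Reduce u mod 30: (16, 909).
General: u = 16 + 30t, v = 909 - 203t.
u ≥ 0 ⇒ t ≥ 0; v ≥ 0 ⇒ t ≤ 4. So t ∈ [0, 4]: 5 solutions.

5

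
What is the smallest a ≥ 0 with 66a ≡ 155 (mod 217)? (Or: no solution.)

gcd(217, 66):
  217 = 3*66 + 19
  66 = 3*19 + 9
  19 = 2*9 + 1
  9 = 9*1
so gcd(217, 66) = 1.
1 divides 155, so solutions exist.
Back-substitute for Bézout coefficients:
  1 = 19 - 2*9
  ... = 66*(-23) + 217*(7)
So 66*(-23) ≡ 1 (mod 217); multiply by 155: a ≡ -3565 (mod 217).
Smallest nonnegative: a = -3565 mod 217 = 124.

124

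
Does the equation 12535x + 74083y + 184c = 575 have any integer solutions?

yes

gcd(74083, 12535):
  74083 = 5*12535 + 11408
  12535 = 1*11408 + 1127
  11408 = 10*1127 + 138
  1127 = 8*138 + 23
  138 = 6*23
so gcd(74083, 12535) = 23.
gcd(23, 184) = 23.
23 divides 575, so integer solutions exist.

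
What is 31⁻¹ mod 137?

84

gcd(137, 31) = 1.
By Bézout, 31·(-53) + 137·(12) = 1.
So 31·-53 ≡ 1 (mod 137), and -53 mod 137 = 84.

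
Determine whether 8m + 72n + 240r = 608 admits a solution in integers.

gcd(72, 8) = 8  (72 = 9*8).
gcd(8, 240) = 8.
8 divides 608, so integer solutions exist.

yes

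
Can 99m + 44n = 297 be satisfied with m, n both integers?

yes

gcd(99, 44) = 11  (99 = 2×44 + 11, 44 = 4×11).
11 divides 297, so integer solutions exist.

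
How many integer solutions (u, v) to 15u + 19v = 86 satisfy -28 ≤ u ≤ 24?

gcd(19, 15) = 1.
By Bézout, 15×(-5) + 19×(4) = 1.
Particular solution: (7, -1).
General solution: u = 7 + 19t, v = -1 - 15t for integer t.
-28 ≤ 7 + 19t ≤ 24 gives t ∈ [-1, 0], which is 2 values.

2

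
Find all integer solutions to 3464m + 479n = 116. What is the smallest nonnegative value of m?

411

gcd(3464, 479) = 1  (3464 = 7*479 + 111, 479 = 4*111 + 35, 111 = 3*35 + 6, 35 = 5*6 + 5, 6 = 1*5 + 1, 5 = 5*1).
1 divides 116, so solutions exist.
Back-substituting, 3464*(82) + 479*(-593) = 1.
Scale by 116/1 = 116: (m₀, n₀) = (9512, -68788).
General solution: m = 9512 + 479t, n = -68788 - 3464t for integer t.
m ≥ 0: smallest is 9512 mod 479 = 411 (at t = -19), with n = -2972.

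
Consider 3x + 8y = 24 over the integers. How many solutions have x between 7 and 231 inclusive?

28

gcd(8, 3) = 1  (8 = 2·3 + 2, 3 = 1·2 + 1, 2 = 2·1).
Back-substituting, 3·(3) + 8·(-1) = 1.
Scale by 24: particular solution (72, -24); reduce x mod 8: (0, 3).
General solution: x = 0 + 8t, y = 3 - 3t for integer t.
7 ≤ 0 + 8t ≤ 231 gives t ∈ [1, 28], which is 28 values.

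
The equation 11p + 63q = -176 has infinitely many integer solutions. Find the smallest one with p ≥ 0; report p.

gcd(63, 11):
  63 = 5·11 + 8
  11 = 1·8 + 3
  8 = 2·3 + 2
  3 = 1·2 + 1
  2 = 2·1
so gcd(63, 11) = 1.
1 divides -176, so solutions exist.
Back-substitute for Bézout coefficients:
  1 = 3 - 1·2
  ... = 11·(23) + 63·(-4)
Scale by -176/1 = -176: (p₀, q₀) = (-4048, 704).
General solution: p = -4048 + 63t, q = 704 - 11t for integer t.
p ≥ 0: smallest is -4048 mod 63 = 47 (at t = 65), with q = -11.

47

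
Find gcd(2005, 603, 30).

1

gcd(2005, 603) = 1.
gcd(1, 30) = 1.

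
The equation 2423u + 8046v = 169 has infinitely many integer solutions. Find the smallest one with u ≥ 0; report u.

3779

gcd(8046, 2423) = 1  (8046 = 3*2423 + 777, 2423 = 3*777 + 92, 777 = 8*92 + 41, 92 = 2*41 + 10, 41 = 4*10 + 1, 10 = 10*1).
1 divides 169, so solutions exist.
Back-substituting, 2423*(-787) + 8046*(237) = 1.
Scale by 169/1 = 169: (u₀, v₀) = (-133003, 40053).
General solution: u = -133003 + 8046t, v = 40053 - 2423t for integer t.
u ≥ 0: smallest is -133003 mod 8046 = 3779 (at t = 17), with v = -1138.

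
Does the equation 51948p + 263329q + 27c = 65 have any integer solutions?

gcd(263329, 51948):
  263329 = 5*51948 + 3589
  51948 = 14*3589 + 1702
  3589 = 2*1702 + 185
  1702 = 9*185 + 37
  185 = 5*37
so gcd(263329, 51948) = 37.
gcd(37, 27) = 1.
1 divides 65, so integer solutions exist.

yes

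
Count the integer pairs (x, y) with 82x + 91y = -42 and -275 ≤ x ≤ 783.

gcd(91, 82) = 1  (91 = 1·82 + 9, 82 = 9·9 + 1, 9 = 9·1).
Back-substituting, 82·(10) + 91·(-9) = 1.
Scale by -42: particular solution (-420, 378); reduce x mod 91: (35, -32).
General solution: x = 35 + 91t, y = -32 - 82t for integer t.
-275 ≤ 35 + 91t ≤ 783 gives t ∈ [-3, 8], which is 12 values.

12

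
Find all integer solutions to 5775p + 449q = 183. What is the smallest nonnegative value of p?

265

gcd(5775, 449) = 1.
1 divides 183, so solutions exist.
By Bézout, 5775·(210) + 449·(-2701) = 1.
Scale by 183/1 = 183: (p₀, q₀) = (38430, -494283).
General solution: p = 38430 + 449t, q = -494283 - 5775t for integer t.
p ≥ 0: smallest is 38430 mod 449 = 265 (at t = -85), with q = -3408.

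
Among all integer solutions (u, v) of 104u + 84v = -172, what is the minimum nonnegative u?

4

gcd(104, 84):
  104 = 1×84 + 20
  84 = 4×20 + 4
  20 = 5×4
so gcd(104, 84) = 4.
4 divides -172, so solutions exist.
Back-substitute for Bézout coefficients:
  4 = 84 - 4×20
  ... = 104×(-4) + 84×(5)
Scale by -172/4 = -43: (u₀, v₀) = (172, -215).
General solution: u = 172 + 21t, v = -215 - 26t for integer t.
u ≥ 0: smallest is 172 mod 21 = 4 (at t = -8), with v = -7.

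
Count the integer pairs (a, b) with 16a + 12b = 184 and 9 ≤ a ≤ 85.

gcd(16, 12) = 4.
By Bézout, 16*(1) + 12*(-1) = 4.
Particular solution: (1, 14).
General solution: a = 1 + 3t, b = 14 - 4t for integer t.
9 ≤ 1 + 3t ≤ 85 gives t ∈ [3, 28], which is 26 values.

26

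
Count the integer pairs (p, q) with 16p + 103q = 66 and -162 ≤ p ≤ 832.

gcd(103, 16) = 1  (103 = 6·16 + 7, 16 = 2·7 + 2, 7 = 3·2 + 1, 2 = 2·1).
Back-substituting, 16·(-45) + 103·(7) = 1.
Scale by 66: particular solution (-2970, 462); reduce p mod 103: (17, -2).
General solution: p = 17 + 103t, q = -2 - 16t for integer t.
-162 ≤ 17 + 103t ≤ 832 gives t ∈ [-1, 7], which is 9 values.

9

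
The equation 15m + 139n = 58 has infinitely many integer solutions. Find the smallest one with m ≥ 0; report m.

gcd(139, 15) = 1  (139 = 9×15 + 4, 15 = 3×4 + 3, 4 = 1×3 + 1, 3 = 3×1).
1 divides 58, so solutions exist.
Back-substituting, 15×(-37) + 139×(4) = 1.
Scale by 58/1 = 58: (m₀, n₀) = (-2146, 232).
General solution: m = -2146 + 139t, n = 232 - 15t for integer t.
m ≥ 0: smallest is -2146 mod 139 = 78 (at t = 16), with n = -8.

78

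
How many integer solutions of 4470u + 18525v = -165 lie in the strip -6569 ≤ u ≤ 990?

6

gcd(18525, 4470) = 15.
By Bézout, 4470·(402) + 18525·(-97) = 15.
Particular solution: (518, -125).
General solution: u = 518 + 1235t, v = -125 - 298t for integer t.
-6569 ≤ 518 + 1235t ≤ 990 gives t ∈ [-5, 0], which is 6 values.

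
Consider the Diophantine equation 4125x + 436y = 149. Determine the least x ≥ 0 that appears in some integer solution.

gcd(4125, 436) = 1  (4125 = 9·436 + 201, 436 = 2·201 + 34, 201 = 5·34 + 31, 34 = 1·31 + 3, 31 = 10·3 + 1, 3 = 3·1).
1 divides 149, so solutions exist.
Back-substituting, 4125·(141) + 436·(-1334) = 1.
Scale by 149/1 = 149: (x₀, y₀) = (21009, -198766).
General solution: x = 21009 + 436t, y = -198766 - 4125t for integer t.
x ≥ 0: smallest is 21009 mod 436 = 81 (at t = -48), with y = -766.

81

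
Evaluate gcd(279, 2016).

gcd(2016, 279):
  2016 = 7×279 + 63
  279 = 4×63 + 27
  63 = 2×27 + 9
  27 = 3×9
so gcd(2016, 279) = 9.

9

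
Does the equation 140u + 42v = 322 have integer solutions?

gcd(140, 42) = 14.
14 divides 322, so integer solutions exist.

yes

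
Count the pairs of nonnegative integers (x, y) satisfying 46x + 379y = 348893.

20

gcd(379, 46):
  379 = 8*46 + 11
  46 = 4*11 + 2
  11 = 5*2 + 1
  2 = 2*1
so gcd(379, 46) = 1.
Back-substitute for Bézout coefficients:
  1 = 11 - 5*2
  ... = 46*(-173) + 379*(21)
Scale by 348893: one solution is (-60358489, 7326753). Reduce x mod 379: (293, 885).
General: x = 293 + 379t, y = 885 - 46t.
x ≥ 0 ⇒ t ≥ 0; y ≥ 0 ⇒ t ≤ 19. So t ∈ [0, 19]: 20 solutions.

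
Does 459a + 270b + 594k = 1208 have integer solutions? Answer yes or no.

gcd(459, 270) = 27.
gcd(27, 594) = 27.
27 does not divide 1208 (remainder 20), so no integer solutions.

no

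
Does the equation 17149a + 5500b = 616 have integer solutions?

yes

gcd(17149, 5500) = 11.
11 divides 616, so integer solutions exist.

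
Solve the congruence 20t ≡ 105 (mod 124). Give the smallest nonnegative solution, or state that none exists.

gcd(124, 20) = 4  (124 = 6×20 + 4, 20 = 5×4).
4 does not divide 105, so the congruence has no solution.

no solution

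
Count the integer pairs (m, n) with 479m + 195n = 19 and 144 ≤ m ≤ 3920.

19

gcd(479, 195) = 1  (479 = 2·195 + 89, 195 = 2·89 + 17, 89 = 5·17 + 4, 17 = 4·4 + 1, 4 = 4·1).
Back-substituting, 479·(-46) + 195·(113) = 1.
Scale by 19: particular solution (-874, 2147); reduce m mod 195: (101, -248).
General solution: m = 101 + 195t, n = -248 - 479t for integer t.
144 ≤ 101 + 195t ≤ 3920 gives t ∈ [1, 19], which is 19 values.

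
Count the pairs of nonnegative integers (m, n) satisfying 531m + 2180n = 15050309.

gcd(2180, 531):
  2180 = 4*531 + 56
  531 = 9*56 + 27
  56 = 2*27 + 2
  27 = 13*2 + 1
  2 = 2*1
so gcd(2180, 531) = 1.
Back-substitute for Bézout coefficients:
  1 = 27 - 13*2
  ... = 531*(1051) + 2180*(-256)
Scale by 15050309: one solution is (15817874759, -3852879104). Reduce m mod 2180: (1859, 6451).
General: m = 1859 + 2180t, n = 6451 - 531t.
m ≥ 0 ⇒ t ≥ 0; n ≥ 0 ⇒ t ≤ 12. So t ∈ [0, 12]: 13 solutions.

13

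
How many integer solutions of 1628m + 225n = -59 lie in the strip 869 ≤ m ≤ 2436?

7

gcd(1628, 225) = 1  (1628 = 7*225 + 53, 225 = 4*53 + 13, 53 = 4*13 + 1, 13 = 13*1).
Back-substituting, 1628*(17) + 225*(-123) = 1.
Scale by -59: particular solution (-1003, 7257); reduce m mod 225: (122, -883).
General solution: m = 122 + 225t, n = -883 - 1628t for integer t.
869 ≤ 122 + 225t ≤ 2436 gives t ∈ [4, 10], which is 7 values.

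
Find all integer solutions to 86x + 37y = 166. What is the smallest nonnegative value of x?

gcd(86, 37):
  86 = 2*37 + 12
  37 = 3*12 + 1
  12 = 12*1
so gcd(86, 37) = 1.
1 divides 166, so solutions exist.
Back-substitute for Bézout coefficients:
  1 = 37 - 3*12
  ... = 86*(-3) + 37*(7)
Scale by 166/1 = 166: (x₀, y₀) = (-498, 1162).
General solution: x = -498 + 37t, y = 1162 - 86t for integer t.
x ≥ 0: smallest is -498 mod 37 = 20 (at t = 14), with y = -42.

20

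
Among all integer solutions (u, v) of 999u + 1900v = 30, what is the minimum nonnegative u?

gcd(1900, 999) = 1  (1900 = 1×999 + 901, 999 = 1×901 + 98, 901 = 9×98 + 19, 98 = 5×19 + 3, 19 = 6×3 + 1, 3 = 3×1).
1 divides 30, so solutions exist.
Back-substituting, 999×(-601) + 1900×(316) = 1.
Scale by 30/1 = 30: (u₀, v₀) = (-18030, 9480).
General solution: u = -18030 + 1900t, v = 9480 - 999t for integer t.
u ≥ 0: smallest is -18030 mod 1900 = 970 (at t = 10), with v = -510.

970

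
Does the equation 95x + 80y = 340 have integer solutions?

yes

gcd(95, 80) = 5  (95 = 1·80 + 15, 80 = 5·15 + 5, 15 = 3·5).
5 divides 340, so integer solutions exist.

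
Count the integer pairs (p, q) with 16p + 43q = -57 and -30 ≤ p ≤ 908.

gcd(43, 16) = 1  (43 = 2×16 + 11, 16 = 1×11 + 5, 11 = 2×5 + 1, 5 = 5×1).
Back-substituting, 16×(-8) + 43×(3) = 1.
Scale by -57: particular solution (456, -171); reduce p mod 43: (26, -11).
General solution: p = 26 + 43t, q = -11 - 16t for integer t.
-30 ≤ 26 + 43t ≤ 908 gives t ∈ [-1, 20], which is 22 values.

22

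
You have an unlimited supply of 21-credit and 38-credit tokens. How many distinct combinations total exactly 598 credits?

Need nonnegative integers with 21j + 38k = 598.
gcd(21, 38) = 1, and 21·(-9) + 38·(5) = 1.
So (j₀, k₀) = (-5382, 2990); general j = -5382 + 38t, k = 2990 - 21t.
j ≥ 0 ⇒ t ≥ 142; k ≥ 0 ⇒ t ≤ 142. That's 1 value of t.

1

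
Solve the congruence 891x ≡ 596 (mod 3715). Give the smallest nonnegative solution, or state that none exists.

1731

gcd(3715, 891) = 1  (3715 = 4×891 + 151, 891 = 5×151 + 136, 151 = 1×136 + 15, 136 = 9×15 + 1, 15 = 15×1).
1 divides 596, so solutions exist.
Back-substituting, 891×(246) + 3715×(-59) = 1.
So 891×(246) ≡ 1 (mod 3715); multiply by 596: x ≡ 146616 (mod 3715).
Smallest nonnegative: x = 146616 mod 3715 = 1731.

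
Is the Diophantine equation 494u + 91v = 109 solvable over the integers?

no

gcd(494, 91) = 13  (494 = 5·91 + 39, 91 = 2·39 + 13, 39 = 3·13).
13 does not divide 109 (remainder 5), so no integer solutions.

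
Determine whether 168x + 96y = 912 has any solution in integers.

gcd(168, 96):
  168 = 1×96 + 72
  96 = 1×72 + 24
  72 = 3×24
so gcd(168, 96) = 24.
24 divides 912, so integer solutions exist.

yes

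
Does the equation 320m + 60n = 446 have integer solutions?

no

gcd(320, 60) = 20  (320 = 5·60 + 20, 60 = 3·20).
20 does not divide 446 (remainder 6), so no integer solutions.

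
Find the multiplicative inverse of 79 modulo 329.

gcd(329, 79) = 1  (329 = 4·79 + 13, 79 = 6·13 + 1, 13 = 13·1).
Back-substituting, 79·(25) + 329·(-6) = 1.
So 79·25 ≡ 1 (mod 329), and 25 mod 329 = 25.

25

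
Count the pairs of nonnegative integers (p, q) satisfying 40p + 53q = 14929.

7

gcd(53, 40) = 1.
By Bézout, 40·(4) + 53·(-3) = 1.
One solution: (38, 253).
General: p = 38 + 53t, q = 253 - 40t.
p ≥ 0 ⇒ t ≥ 0; q ≥ 0 ⇒ t ≤ 6. So t ∈ [0, 6]: 7 solutions.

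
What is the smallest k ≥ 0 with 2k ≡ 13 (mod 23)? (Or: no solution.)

gcd(23, 2) = 1.
1 divides 13, so solutions exist.
By Bézout, 2*(-11) + 23*(1) = 1.
So 2*(-11) ≡ 1 (mod 23); multiply by 13: k ≡ -143 (mod 23).
Smallest nonnegative: k = -143 mod 23 = 18.

18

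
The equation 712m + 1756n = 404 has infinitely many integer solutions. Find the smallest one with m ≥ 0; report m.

gcd(1756, 712):
  1756 = 2×712 + 332
  712 = 2×332 + 48
  332 = 6×48 + 44
  48 = 1×44 + 4
  44 = 11×4
so gcd(1756, 712) = 4.
4 divides 404, so solutions exist.
Back-substitute for Bézout coefficients:
  4 = 48 - 1×44
  ... = 712×(37) + 1756×(-15)
Scale by 404/4 = 101: (m₀, n₀) = (3737, -1515).
General solution: m = 3737 + 439t, n = -1515 - 178t for integer t.
m ≥ 0: smallest is 3737 mod 439 = 225 (at t = -8), with n = -91.

225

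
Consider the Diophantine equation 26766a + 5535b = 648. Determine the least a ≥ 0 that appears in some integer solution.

48

gcd(26766, 5535):
  26766 = 4×5535 + 4626
  5535 = 1×4626 + 909
  4626 = 5×909 + 81
  909 = 11×81 + 18
  81 = 4×18 + 9
  18 = 2×9
so gcd(26766, 5535) = 9.
9 divides 648, so solutions exist.
Back-substitute for Bézout coefficients:
  9 = 81 - 4×18
  ... = 26766×(274) + 5535×(-1325)
Scale by 648/9 = 72: (a₀, b₀) = (19728, -95400).
General solution: a = 19728 + 615t, b = -95400 - 2974t for integer t.
a ≥ 0: smallest is 19728 mod 615 = 48 (at t = -32), with b = -232.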